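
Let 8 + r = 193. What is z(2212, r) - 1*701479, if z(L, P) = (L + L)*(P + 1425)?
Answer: 6421161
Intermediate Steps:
r = 185 (r = -8 + 193 = 185)
z(L, P) = 2*L*(1425 + P) (z(L, P) = (2*L)*(1425 + P) = 2*L*(1425 + P))
z(2212, r) - 1*701479 = 2*2212*(1425 + 185) - 1*701479 = 2*2212*1610 - 701479 = 7122640 - 701479 = 6421161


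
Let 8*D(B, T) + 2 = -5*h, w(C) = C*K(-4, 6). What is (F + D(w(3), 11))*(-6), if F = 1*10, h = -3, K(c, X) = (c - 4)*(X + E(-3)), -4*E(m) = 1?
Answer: -279/4 ≈ -69.750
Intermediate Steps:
E(m) = -1/4 (E(m) = -1/4*1 = -1/4)
K(c, X) = (-4 + c)*(-1/4 + X) (K(c, X) = (c - 4)*(X - 1/4) = (-4 + c)*(-1/4 + X))
w(C) = -46*C (w(C) = C*(1 - 4*6 - 1/4*(-4) + 6*(-4)) = C*(1 - 24 + 1 - 24) = C*(-46) = -46*C)
F = 10
D(B, T) = 13/8 (D(B, T) = -1/4 + (-5*(-3))/8 = -1/4 + (1/8)*15 = -1/4 + 15/8 = 13/8)
(F + D(w(3), 11))*(-6) = (10 + 13/8)*(-6) = (93/8)*(-6) = -279/4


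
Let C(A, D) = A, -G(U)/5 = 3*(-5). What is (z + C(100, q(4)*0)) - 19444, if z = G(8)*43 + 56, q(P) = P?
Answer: -16063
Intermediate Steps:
G(U) = 75 (G(U) = -15*(-5) = -5*(-15) = 75)
z = 3281 (z = 75*43 + 56 = 3225 + 56 = 3281)
(z + C(100, q(4)*0)) - 19444 = (3281 + 100) - 19444 = 3381 - 19444 = -16063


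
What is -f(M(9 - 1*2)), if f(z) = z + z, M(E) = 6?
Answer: -12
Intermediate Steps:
f(z) = 2*z
-f(M(9 - 1*2)) = -2*6 = -1*12 = -12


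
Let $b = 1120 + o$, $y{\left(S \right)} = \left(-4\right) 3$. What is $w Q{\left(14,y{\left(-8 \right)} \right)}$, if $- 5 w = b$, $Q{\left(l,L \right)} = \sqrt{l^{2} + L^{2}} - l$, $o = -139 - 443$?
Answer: $\frac{7532}{5} - \frac{1076 \sqrt{85}}{5} \approx -477.65$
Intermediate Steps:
$o = -582$ ($o = -139 - 443 = -582$)
$y{\left(S \right)} = -12$
$b = 538$ ($b = 1120 - 582 = 538$)
$Q{\left(l,L \right)} = \sqrt{L^{2} + l^{2}} - l$
$w = - \frac{538}{5}$ ($w = \left(- \frac{1}{5}\right) 538 = - \frac{538}{5} \approx -107.6$)
$w Q{\left(14,y{\left(-8 \right)} \right)} = - \frac{538 \left(\sqrt{\left(-12\right)^{2} + 14^{2}} - 14\right)}{5} = - \frac{538 \left(\sqrt{144 + 196} - 14\right)}{5} = - \frac{538 \left(\sqrt{340} - 14\right)}{5} = - \frac{538 \left(2 \sqrt{85} - 14\right)}{5} = - \frac{538 \left(-14 + 2 \sqrt{85}\right)}{5} = \frac{7532}{5} - \frac{1076 \sqrt{85}}{5}$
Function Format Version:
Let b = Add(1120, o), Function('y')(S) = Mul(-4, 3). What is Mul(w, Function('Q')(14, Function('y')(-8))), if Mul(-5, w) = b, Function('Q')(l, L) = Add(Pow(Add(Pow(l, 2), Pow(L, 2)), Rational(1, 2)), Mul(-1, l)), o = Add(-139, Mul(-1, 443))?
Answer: Add(Rational(7532, 5), Mul(Rational(-1076, 5), Pow(85, Rational(1, 2)))) ≈ -477.65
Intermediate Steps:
o = -582 (o = Add(-139, -443) = -582)
Function('y')(S) = -12
b = 538 (b = Add(1120, -582) = 538)
Function('Q')(l, L) = Add(Pow(Add(Pow(L, 2), Pow(l, 2)), Rational(1, 2)), Mul(-1, l))
w = Rational(-538, 5) (w = Mul(Rational(-1, 5), 538) = Rational(-538, 5) ≈ -107.60)
Mul(w, Function('Q')(14, Function('y')(-8))) = Mul(Rational(-538, 5), Add(Pow(Add(Pow(-12, 2), Pow(14, 2)), Rational(1, 2)), Mul(-1, 14))) = Mul(Rational(-538, 5), Add(Pow(Add(144, 196), Rational(1, 2)), -14)) = Mul(Rational(-538, 5), Add(Pow(340, Rational(1, 2)), -14)) = Mul(Rational(-538, 5), Add(Mul(2, Pow(85, Rational(1, 2))), -14)) = Mul(Rational(-538, 5), Add(-14, Mul(2, Pow(85, Rational(1, 2))))) = Add(Rational(7532, 5), Mul(Rational(-1076, 5), Pow(85, Rational(1, 2))))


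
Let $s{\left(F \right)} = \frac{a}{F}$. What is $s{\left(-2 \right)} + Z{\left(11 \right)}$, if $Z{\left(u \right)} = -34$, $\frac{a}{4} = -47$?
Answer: $60$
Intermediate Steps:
$a = -188$ ($a = 4 \left(-47\right) = -188$)
$s{\left(F \right)} = - \frac{188}{F}$
$s{\left(-2 \right)} + Z{\left(11 \right)} = - \frac{188}{-2} - 34 = \left(-188\right) \left(- \frac{1}{2}\right) - 34 = 94 - 34 = 60$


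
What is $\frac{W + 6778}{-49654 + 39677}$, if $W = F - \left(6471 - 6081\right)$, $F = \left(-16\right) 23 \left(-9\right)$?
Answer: $- \frac{9700}{9977} \approx -0.97224$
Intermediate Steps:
$F = 3312$ ($F = \left(-368\right) \left(-9\right) = 3312$)
$W = 2922$ ($W = 3312 - \left(6471 - 6081\right) = 3312 - 390 = 2922$)
$\frac{W + 6778}{-49654 + 39677} = \frac{2922 + 6778}{-49654 + 39677} = \frac{9700}{-9977} = 9700 \left(- \frac{1}{9977}\right) = - \frac{9700}{9977}$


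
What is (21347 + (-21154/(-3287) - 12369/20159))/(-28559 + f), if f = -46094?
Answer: -74468116486/260352860071 ≈ -0.28603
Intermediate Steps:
(21347 + (-21154/(-3287) - 12369/20159))/(-28559 + f) = (21347 + (-21154/(-3287) - 12369/20159))/(-28559 - 46094) = (21347 + (-21154*(-1/3287) - 12369*1/20159))/(-74653) = (21347 + (21154/3287 - 651/1061))*(-1/74653) = (21347 + 20304557/3487507)*(-1/74653) = (74468116486/3487507)*(-1/74653) = -74468116486/260352860071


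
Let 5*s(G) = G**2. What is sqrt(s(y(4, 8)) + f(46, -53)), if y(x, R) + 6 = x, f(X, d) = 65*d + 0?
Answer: I*sqrt(86105)/5 ≈ 58.687*I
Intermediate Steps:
f(X, d) = 65*d
y(x, R) = -6 + x
s(G) = G**2/5
sqrt(s(y(4, 8)) + f(46, -53)) = sqrt((-6 + 4)**2/5 + 65*(-53)) = sqrt((1/5)*(-2)**2 - 3445) = sqrt((1/5)*4 - 3445) = sqrt(4/5 - 3445) = sqrt(-17221/5) = I*sqrt(86105)/5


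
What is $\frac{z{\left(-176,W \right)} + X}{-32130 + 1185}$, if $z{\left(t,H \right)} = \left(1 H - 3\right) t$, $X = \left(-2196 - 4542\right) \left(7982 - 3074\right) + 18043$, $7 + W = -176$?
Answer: $\frac{6603865}{6189} \approx 1067.0$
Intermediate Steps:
$W = -183$ ($W = -7 - 176 = -183$)
$X = -33052061$ ($X = \left(-6738\right) 4908 + 18043 = -33070104 + 18043 = -33052061$)
$z{\left(t,H \right)} = t \left(-3 + H\right)$ ($z{\left(t,H \right)} = \left(H - 3\right) t = \left(-3 + H\right) t = t \left(-3 + H\right)$)
$\frac{z{\left(-176,W \right)} + X}{-32130 + 1185} = \frac{- 176 \left(-3 - 183\right) - 33052061}{-32130 + 1185} = \frac{\left(-176\right) \left(-186\right) - 33052061}{-30945} = \left(32736 - 33052061\right) \left(- \frac{1}{30945}\right) = \left(-33019325\right) \left(- \frac{1}{30945}\right) = \frac{6603865}{6189}$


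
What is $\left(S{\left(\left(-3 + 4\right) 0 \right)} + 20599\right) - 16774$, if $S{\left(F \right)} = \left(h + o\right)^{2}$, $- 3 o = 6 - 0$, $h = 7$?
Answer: $3850$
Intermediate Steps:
$o = -2$ ($o = - \frac{6 - 0}{3} = - \frac{6 + 0}{3} = \left(- \frac{1}{3}\right) 6 = -2$)
$S{\left(F \right)} = 25$ ($S{\left(F \right)} = \left(7 - 2\right)^{2} = 5^{2} = 25$)
$\left(S{\left(\left(-3 + 4\right) 0 \right)} + 20599\right) - 16774 = \left(25 + 20599\right) - 16774 = 20624 - 16774 = 3850$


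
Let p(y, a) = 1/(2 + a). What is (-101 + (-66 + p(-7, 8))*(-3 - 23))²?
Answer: 64995844/25 ≈ 2.5998e+6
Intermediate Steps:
(-101 + (-66 + p(-7, 8))*(-3 - 23))² = (-101 + (-66 + 1/(2 + 8))*(-3 - 23))² = (-101 + (-66 + 1/10)*(-26))² = (-101 + (-66 + ⅒)*(-26))² = (-101 - 659/10*(-26))² = (-101 + 8567/5)² = (8062/5)² = 64995844/25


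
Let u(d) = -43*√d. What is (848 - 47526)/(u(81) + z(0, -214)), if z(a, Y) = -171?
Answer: 23339/279 ≈ 83.652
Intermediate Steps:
(848 - 47526)/(u(81) + z(0, -214)) = (848 - 47526)/(-43*√81 - 171) = -46678/(-43*9 - 171) = -46678/(-387 - 171) = -46678/(-558) = -46678*(-1/558) = 23339/279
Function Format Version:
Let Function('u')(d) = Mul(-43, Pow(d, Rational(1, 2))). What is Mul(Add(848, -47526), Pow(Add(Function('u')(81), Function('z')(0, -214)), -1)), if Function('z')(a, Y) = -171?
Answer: Rational(23339, 279) ≈ 83.652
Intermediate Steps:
Mul(Add(848, -47526), Pow(Add(Function('u')(81), Function('z')(0, -214)), -1)) = Mul(Add(848, -47526), Pow(Add(Mul(-43, Pow(81, Rational(1, 2))), -171), -1)) = Mul(-46678, Pow(Add(Mul(-43, 9), -171), -1)) = Mul(-46678, Pow(Add(-387, -171), -1)) = Mul(-46678, Pow(-558, -1)) = Mul(-46678, Rational(-1, 558)) = Rational(23339, 279)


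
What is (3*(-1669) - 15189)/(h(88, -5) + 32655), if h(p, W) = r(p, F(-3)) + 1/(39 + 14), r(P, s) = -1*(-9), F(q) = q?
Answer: -1070388/1731193 ≈ -0.61829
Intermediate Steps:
r(P, s) = 9
h(p, W) = 478/53 (h(p, W) = 9 + 1/(39 + 14) = 9 + 1/53 = 478/53)
(3*(-1669) - 15189)/(h(88, -5) + 32655) = (3*(-1669) - 15189)/(478/53 + 32655) = (-5007 - 15189)/(1731193/53) = -20196*53/1731193 = -1070388/1731193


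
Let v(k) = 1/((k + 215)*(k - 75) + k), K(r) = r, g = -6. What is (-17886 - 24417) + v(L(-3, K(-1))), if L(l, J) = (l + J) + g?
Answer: -737552806/17435 ≈ -42303.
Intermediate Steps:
L(l, J) = -6 + J + l (L(l, J) = (l + J) - 6 = (J + l) - 6 = -6 + J + l)
v(k) = 1/(k + (-75 + k)*(215 + k)) (v(k) = 1/((215 + k)*(-75 + k) + k) = 1/((-75 + k)*(215 + k) + k) = 1/(k + (-75 + k)*(215 + k)))
(-17886 - 24417) + v(L(-3, K(-1))) = (-17886 - 24417) + 1/(-16125 + (-6 - 1 - 3)² + 141*(-6 - 1 - 3)) = -42303 + 1/(-16125 + (-10)² + 141*(-10)) = -42303 + 1/(-16125 + 100 - 1410) = -42303 + 1/(-17435) = -42303 - 1/17435 = -737552806/17435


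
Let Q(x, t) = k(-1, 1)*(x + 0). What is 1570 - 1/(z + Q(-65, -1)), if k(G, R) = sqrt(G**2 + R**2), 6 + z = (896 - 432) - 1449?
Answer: 1528601661/973631 - 65*sqrt(2)/973631 ≈ 1570.0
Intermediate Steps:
z = -991 (z = -6 + ((896 - 432) - 1449) = -6 + (464 - 1449) = -6 - 985 = -991)
Q(x, t) = x*sqrt(2) (Q(x, t) = sqrt((-1)**2 + 1**2)*(x + 0) = sqrt(1 + 1)*x = sqrt(2)*x = x*sqrt(2))
1570 - 1/(z + Q(-65, -1)) = 1570 - 1/(-991 - 65*sqrt(2))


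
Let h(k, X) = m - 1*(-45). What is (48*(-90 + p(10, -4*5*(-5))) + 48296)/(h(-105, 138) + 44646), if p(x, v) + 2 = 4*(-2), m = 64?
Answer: 43496/44755 ≈ 0.97187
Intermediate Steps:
h(k, X) = 109 (h(k, X) = 64 - 1*(-45) = 64 + 45 = 109)
p(x, v) = -10 (p(x, v) = -2 + 4*(-2) = -2 - 8 = -10)
(48*(-90 + p(10, -4*5*(-5))) + 48296)/(h(-105, 138) + 44646) = (48*(-90 - 10) + 48296)/(109 + 44646) = (48*(-100) + 48296)/44755 = (-4800 + 48296)*(1/44755) = 43496*(1/44755) = 43496/44755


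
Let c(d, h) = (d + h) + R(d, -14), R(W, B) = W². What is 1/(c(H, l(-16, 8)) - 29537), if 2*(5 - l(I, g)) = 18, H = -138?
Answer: -1/10635 ≈ -9.4029e-5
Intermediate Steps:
l(I, g) = -4 (l(I, g) = 5 - ½*18 = 5 - 9 = -4)
c(d, h) = d + h + d² (c(d, h) = (d + h) + d² = d + h + d²)
1/(c(H, l(-16, 8)) - 29537) = 1/((-138 - 4 + (-138)²) - 29537) = 1/((-138 - 4 + 19044) - 29537) = 1/(18902 - 29537) = 1/(-10635) = -1/10635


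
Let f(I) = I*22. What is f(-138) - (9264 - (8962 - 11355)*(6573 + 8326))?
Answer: -35665607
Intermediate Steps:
f(I) = 22*I
f(-138) - (9264 - (8962 - 11355)*(6573 + 8326)) = 22*(-138) - (9264 - (8962 - 11355)*(6573 + 8326)) = -3036 - (9264 - (-2393)*14899) = -3036 - (9264 - 1*(-35653307)) = -3036 - (9264 + 35653307) = -3036 - 1*35662571 = -3036 - 35662571 = -35665607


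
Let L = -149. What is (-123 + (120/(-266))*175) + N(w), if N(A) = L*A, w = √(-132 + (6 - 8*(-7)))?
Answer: -3837/19 - 149*I*√70 ≈ -201.95 - 1246.6*I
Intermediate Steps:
w = I*√70 (w = √(-132 + (6 + 56)) = √(-132 + 62) = √(-70) = I*√70 ≈ 8.3666*I)
N(A) = -149*A
(-123 + (120/(-266))*175) + N(w) = (-123 + (120/(-266))*175) - 149*I*√70 = (-123 + (120*(-1/266))*175) - 149*I*√70 = (-123 - 60/133*175) - 149*I*√70 = (-123 - 1500/19) - 149*I*√70 = -3837/19 - 149*I*√70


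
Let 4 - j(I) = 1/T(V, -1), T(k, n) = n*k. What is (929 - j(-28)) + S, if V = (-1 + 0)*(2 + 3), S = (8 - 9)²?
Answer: 4631/5 ≈ 926.20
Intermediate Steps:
S = 1 (S = (-1)² = 1)
V = -5 (V = -1*5 = -5)
T(k, n) = k*n
j(I) = 19/5 (j(I) = 4 - 1/((-5*(-1))) = 4 - 1/5 = 4 - 1*⅕ = 4 - ⅕ = 19/5)
(929 - j(-28)) + S = (929 - 1*19/5) + 1 = (929 - 19/5) + 1 = 4626/5 + 1 = 4631/5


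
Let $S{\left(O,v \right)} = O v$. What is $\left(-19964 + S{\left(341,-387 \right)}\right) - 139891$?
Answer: $-291822$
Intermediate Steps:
$\left(-19964 + S{\left(341,-387 \right)}\right) - 139891 = \left(-19964 + 341 \left(-387\right)\right) - 139891 = \left(-19964 - 131967\right) - 139891 = -151931 - 139891 = -291822$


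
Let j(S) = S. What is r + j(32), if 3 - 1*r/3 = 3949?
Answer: -11806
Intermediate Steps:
r = -11838 (r = 9 - 3*3949 = 9 - 11847 = -11838)
r + j(32) = -11838 + 32 = -11806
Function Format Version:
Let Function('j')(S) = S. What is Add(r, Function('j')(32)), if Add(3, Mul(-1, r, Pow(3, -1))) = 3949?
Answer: -11806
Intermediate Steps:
r = -11838 (r = Add(9, Mul(-3, 3949)) = Add(9, -11847) = -11838)
Add(r, Function('j')(32)) = Add(-11838, 32) = -11806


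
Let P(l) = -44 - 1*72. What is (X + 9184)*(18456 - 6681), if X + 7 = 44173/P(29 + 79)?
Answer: 12014727225/116 ≈ 1.0358e+8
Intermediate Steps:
P(l) = -116 (P(l) = -44 - 72 = -116)
X = -44985/116 (X = -7 + 44173/(-116) = -7 + 44173*(-1/116) = -7 - 44173/116 = -44985/116 ≈ -387.80)
(X + 9184)*(18456 - 6681) = (-44985/116 + 9184)*(18456 - 6681) = (1020359/116)*11775 = 12014727225/116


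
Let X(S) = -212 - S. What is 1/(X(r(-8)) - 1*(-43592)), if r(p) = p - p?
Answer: 1/43380 ≈ 2.3052e-5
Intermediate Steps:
r(p) = 0
1/(X(r(-8)) - 1*(-43592)) = 1/((-212 - 1*0) - 1*(-43592)) = 1/((-212 + 0) + 43592) = 1/(-212 + 43592) = 1/43380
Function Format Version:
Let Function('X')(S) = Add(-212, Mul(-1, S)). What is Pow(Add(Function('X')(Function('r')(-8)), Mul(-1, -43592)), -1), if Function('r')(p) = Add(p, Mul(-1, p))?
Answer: Rational(1, 43380) ≈ 2.3052e-5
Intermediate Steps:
Function('r')(p) = 0
Pow(Add(Function('X')(Function('r')(-8)), Mul(-1, -43592)), -1) = Pow(Add(Add(-212, Mul(-1, 0)), Mul(-1, -43592)), -1) = Pow(Add(Add(-212, 0), 43592), -1) = Pow(Add(-212, 43592), -1) = Pow(43380, -1) = Rational(1, 43380)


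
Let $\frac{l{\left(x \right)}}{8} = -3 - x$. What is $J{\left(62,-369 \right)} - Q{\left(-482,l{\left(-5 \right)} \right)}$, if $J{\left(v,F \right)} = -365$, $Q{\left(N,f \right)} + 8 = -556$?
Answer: $199$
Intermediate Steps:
$l{\left(x \right)} = -24 - 8 x$ ($l{\left(x \right)} = 8 \left(-3 - x\right) = -24 - 8 x$)
$Q{\left(N,f \right)} = -564$ ($Q{\left(N,f \right)} = -8 - 556 = -564$)
$J{\left(62,-369 \right)} - Q{\left(-482,l{\left(-5 \right)} \right)} = -365 - -564 = -365 + 564 = 199$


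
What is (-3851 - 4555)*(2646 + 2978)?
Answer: -47275344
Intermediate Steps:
(-3851 - 4555)*(2646 + 2978) = -8406*5624 = -47275344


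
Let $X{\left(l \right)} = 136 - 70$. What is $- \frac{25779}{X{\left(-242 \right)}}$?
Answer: $- \frac{8593}{22} \approx -390.59$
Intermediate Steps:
$X{\left(l \right)} = 66$
$- \frac{25779}{X{\left(-242 \right)}} = - \frac{25779}{66} = \left(-25779\right) \frac{1}{66} = - \frac{8593}{22}$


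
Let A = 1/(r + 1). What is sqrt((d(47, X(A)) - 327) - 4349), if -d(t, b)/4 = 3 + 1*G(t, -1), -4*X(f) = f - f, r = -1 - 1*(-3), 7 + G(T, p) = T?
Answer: 4*I*sqrt(303) ≈ 69.628*I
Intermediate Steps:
G(T, p) = -7 + T
r = 2 (r = -1 + 3 = 2)
A = 1/3 (A = 1/(2 + 1) = 1/3 ≈ 0.33333)
X(f) = 0 (X(f) = -(f - f)/4 = -1/4*0 = 0)
d(t, b) = 16 - 4*t (d(t, b) = -4*(3 + 1*(-7 + t)) = -4*(3 + (-7 + t)) = -4*(-4 + t) = 16 - 4*t)
sqrt((d(47, X(A)) - 327) - 4349) = sqrt(((16 - 4*47) - 327) - 4349) = sqrt(((16 - 188) - 327) - 4349) = sqrt((-172 - 327) - 4349) = sqrt(-499 - 4349) = sqrt(-4848) = 4*I*sqrt(303)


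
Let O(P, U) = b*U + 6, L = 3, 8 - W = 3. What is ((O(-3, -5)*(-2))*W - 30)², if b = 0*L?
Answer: 8100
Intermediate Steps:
W = 5 (W = 8 - 1*3 = 8 - 3 = 5)
b = 0 (b = 0*3 = 0)
O(P, U) = 6 (O(P, U) = 0*U + 6 = 0 + 6 = 6)
((O(-3, -5)*(-2))*W - 30)² = ((6*(-2))*5 - 30)² = (-12*5 - 30)² = (-60 - 30)² = (-90)² = 8100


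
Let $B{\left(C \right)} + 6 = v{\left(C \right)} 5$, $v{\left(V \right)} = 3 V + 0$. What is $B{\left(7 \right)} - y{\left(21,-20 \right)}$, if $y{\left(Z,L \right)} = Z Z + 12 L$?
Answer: $-102$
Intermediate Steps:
$v{\left(V \right)} = 3 V$
$B{\left(C \right)} = -6 + 15 C$ ($B{\left(C \right)} = -6 + 3 C 5 = -6 + 15 C$)
$y{\left(Z,L \right)} = Z^{2} + 12 L$
$B{\left(7 \right)} - y{\left(21,-20 \right)} = \left(-6 + 15 \cdot 7\right) - \left(21^{2} + 12 \left(-20\right)\right) = \left(-6 + 105\right) - \left(441 - 240\right) = 99 - 201 = -102$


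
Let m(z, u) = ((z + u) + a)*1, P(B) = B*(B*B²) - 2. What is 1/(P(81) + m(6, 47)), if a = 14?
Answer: 1/43046786 ≈ 2.3231e-8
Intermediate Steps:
P(B) = -2 + B⁴ (P(B) = B*B³ - 2 = B⁴ - 2 = -2 + B⁴)
m(z, u) = 14 + u + z (m(z, u) = ((z + u) + 14)*1 = ((u + z) + 14)*1 = (14 + u + z)*1 = 14 + u + z)
1/(P(81) + m(6, 47)) = 1/((-2 + 81⁴) + (14 + 47 + 6)) = 1/((-2 + 43046721) + 67) = 1/(43046719 + 67) = 1/43046786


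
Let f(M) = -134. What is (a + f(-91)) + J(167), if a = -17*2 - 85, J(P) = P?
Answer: -86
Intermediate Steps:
a = -119 (a = -34 - 85 = -119)
(a + f(-91)) + J(167) = (-119 - 134) + 167 = -253 + 167 = -86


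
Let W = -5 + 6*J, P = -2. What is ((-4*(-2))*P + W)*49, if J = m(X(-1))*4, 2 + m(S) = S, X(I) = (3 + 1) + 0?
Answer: 1323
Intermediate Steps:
X(I) = 4 (X(I) = 4 + 0 = 4)
m(S) = -2 + S
J = 8 (J = (-2 + 4)*4 = 2*4 = 8)
W = 43 (W = -5 + 6*8 = -5 + 48 = 43)
((-4*(-2))*P + W)*49 = (-4*(-2)*(-2) + 43)*49 = (8*(-2) + 43)*49 = (-16 + 43)*49 = 27*49 = 1323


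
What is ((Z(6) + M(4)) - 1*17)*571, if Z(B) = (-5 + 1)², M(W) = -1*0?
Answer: -571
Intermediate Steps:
M(W) = 0
Z(B) = 16 (Z(B) = (-4)² = 16)
((Z(6) + M(4)) - 1*17)*571 = ((16 + 0) - 1*17)*571 = (16 - 17)*571 = -1*571 = -571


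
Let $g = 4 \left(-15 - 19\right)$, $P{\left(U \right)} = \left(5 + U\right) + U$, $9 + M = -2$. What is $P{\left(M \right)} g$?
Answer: $2312$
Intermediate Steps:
$M = -11$ ($M = -9 - 2 = -11$)
$P{\left(U \right)} = 5 + 2 U$
$g = -136$ ($g = 4 \left(-34\right) = -136$)
$P{\left(M \right)} g = \left(5 + 2 \left(-11\right)\right) \left(-136\right) = \left(5 - 22\right) \left(-136\right) = \left(-17\right) \left(-136\right) = 2312$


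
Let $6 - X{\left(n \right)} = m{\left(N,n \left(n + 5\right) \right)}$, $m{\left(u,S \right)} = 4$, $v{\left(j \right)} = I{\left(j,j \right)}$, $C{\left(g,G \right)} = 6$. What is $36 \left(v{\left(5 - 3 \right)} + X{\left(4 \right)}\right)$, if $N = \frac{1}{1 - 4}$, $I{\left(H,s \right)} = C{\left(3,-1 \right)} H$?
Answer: $504$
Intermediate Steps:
$I{\left(H,s \right)} = 6 H$
$N = - \frac{1}{3}$ ($N = \frac{1}{-3} = - \frac{1}{3} \approx -0.33333$)
$v{\left(j \right)} = 6 j$
$X{\left(n \right)} = 2$ ($X{\left(n \right)} = 6 - 4 = 2$)
$36 \left(v{\left(5 - 3 \right)} + X{\left(4 \right)}\right) = 36 \left(6 \left(5 - 3\right) + 2\right) = 36 \left(6 \cdot 2 + 2\right) = 36 \left(12 + 2\right) = 36 \cdot 14 = 504$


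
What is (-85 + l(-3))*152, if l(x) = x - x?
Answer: -12920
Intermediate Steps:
l(x) = 0
(-85 + l(-3))*152 = (-85 + 0)*152 = -85*152 = -12920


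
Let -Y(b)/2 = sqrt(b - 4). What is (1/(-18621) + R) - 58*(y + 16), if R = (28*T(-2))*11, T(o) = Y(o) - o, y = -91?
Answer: 92471885/18621 - 616*I*sqrt(6) ≈ 4966.0 - 1508.9*I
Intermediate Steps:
Y(b) = -2*sqrt(-4 + b) (Y(b) = -2*sqrt(b - 4) = -2*sqrt(-4 + b))
T(o) = -o - 2*sqrt(-4 + o) (T(o) = -2*sqrt(-4 + o) - o = -o - 2*sqrt(-4 + o))
R = 616 - 616*I*sqrt(6) (R = (28*(-1*(-2) - 2*sqrt(-4 - 2)))*11 = (28*(2 - 2*I*sqrt(6)))*11 = (56 - 56*I*sqrt(6))*11 = 616 - 616*I*sqrt(6) ≈ 616.0 - 1508.9*I)
(1/(-18621) + R) - 58*(y + 16) = (1/(-18621) + (616 - 616*I*sqrt(6))) - 58*(-91 + 16) = (-1/18621 + (616 - 616*I*sqrt(6))) - 58*(-75) = (11470535/18621 - 616*I*sqrt(6)) + 4350 = 92471885/18621 - 616*I*sqrt(6)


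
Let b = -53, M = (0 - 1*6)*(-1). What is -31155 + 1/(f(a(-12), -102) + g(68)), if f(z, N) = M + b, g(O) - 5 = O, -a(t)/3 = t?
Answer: -810029/26 ≈ -31155.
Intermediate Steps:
M = 6 (M = (0 - 6)*(-1) = -6*(-1) = 6)
a(t) = -3*t
g(O) = 5 + O
f(z, N) = -47 (f(z, N) = 6 - 53 = -47)
-31155 + 1/(f(a(-12), -102) + g(68)) = -31155 + 1/(-47 + (5 + 68)) = -31155 + 1/(-47 + 73) = -31155 + 1/26 = -810029/26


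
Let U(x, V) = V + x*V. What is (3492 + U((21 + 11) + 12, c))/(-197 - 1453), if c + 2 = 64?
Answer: -1047/275 ≈ -3.8073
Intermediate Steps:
c = 62 (c = -2 + 64 = 62)
U(x, V) = V + V*x
(3492 + U((21 + 11) + 12, c))/(-197 - 1453) = (3492 + 62*(1 + ((21 + 11) + 12)))/(-197 - 1453) = (3492 + 62*(1 + (32 + 12)))/(-1650) = (3492 + 62*(1 + 44))*(-1/1650) = (3492 + 62*45)*(-1/1650) = (3492 + 2790)*(-1/1650) = 6282*(-1/1650) = -1047/275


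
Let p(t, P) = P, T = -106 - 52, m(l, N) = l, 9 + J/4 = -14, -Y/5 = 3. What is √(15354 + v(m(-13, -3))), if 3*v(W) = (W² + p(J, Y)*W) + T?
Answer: 2*√34701/3 ≈ 124.19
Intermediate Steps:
Y = -15 (Y = -5*3 = -15)
J = -92 (J = -36 + 4*(-14) = -36 - 56 = -92)
T = -158
v(W) = -158/3 - 5*W + W²/3 (v(W) = ((W² - 15*W) - 158)/3 = (-158 + W² - 15*W)/3 = -158/3 - 5*W + W²/3)
√(15354 + v(m(-13, -3))) = √(15354 + (-158/3 - 5*(-13) + (⅓)*(-13)²)) = √(15354 + (-158/3 + 65 + (⅓)*169)) = √(15354 + (-158/3 + 65 + 169/3)) = √(15354 + 206/3) = √(46268/3) = 2*√34701/3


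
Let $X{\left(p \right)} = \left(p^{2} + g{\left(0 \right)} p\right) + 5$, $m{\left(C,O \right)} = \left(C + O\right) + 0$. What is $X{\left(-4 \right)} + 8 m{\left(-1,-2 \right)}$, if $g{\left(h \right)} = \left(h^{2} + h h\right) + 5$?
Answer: $-23$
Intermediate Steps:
$m{\left(C,O \right)} = C + O$
$g{\left(h \right)} = 5 + 2 h^{2}$ ($g{\left(h \right)} = \left(h^{2} + h^{2}\right) + 5 = 2 h^{2} + 5 = 5 + 2 h^{2}$)
$X{\left(p \right)} = 5 + p^{2} + 5 p$ ($X{\left(p \right)} = \left(p^{2} + \left(5 + 2 \cdot 0^{2}\right) p\right) + 5 = \left(p^{2} + \left(5 + 2 \cdot 0\right) p\right) + 5 = \left(p^{2} + \left(5 + 0\right) p\right) + 5 = \left(p^{2} + 5 p\right) + 5 = 5 + p^{2} + 5 p$)
$X{\left(-4 \right)} + 8 m{\left(-1,-2 \right)} = \left(5 + \left(-4\right)^{2} + 5 \left(-4\right)\right) + 8 \left(-1 - 2\right) = \left(5 + 16 - 20\right) + 8 \left(-3\right) = 1 - 24 = -23$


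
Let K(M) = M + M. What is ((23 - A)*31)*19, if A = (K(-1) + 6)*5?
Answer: 1767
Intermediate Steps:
K(M) = 2*M
A = 20 (A = (2*(-1) + 6)*5 = (-2 + 6)*5 = 4*5 = 20)
((23 - A)*31)*19 = ((23 - 1*20)*31)*19 = ((23 - 20)*31)*19 = (3*31)*19 = 93*19 = 1767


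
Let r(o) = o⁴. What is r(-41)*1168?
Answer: 3300488848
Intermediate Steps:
r(-41)*1168 = (-41)⁴*1168 = 2825761*1168 = 3300488848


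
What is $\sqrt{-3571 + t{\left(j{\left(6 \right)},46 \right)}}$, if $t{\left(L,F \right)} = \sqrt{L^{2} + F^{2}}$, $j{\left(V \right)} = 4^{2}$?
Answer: $\sqrt{-3571 + 2 \sqrt{593}} \approx 59.349 i$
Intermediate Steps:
$j{\left(V \right)} = 16$
$t{\left(L,F \right)} = \sqrt{F^{2} + L^{2}}$
$\sqrt{-3571 + t{\left(j{\left(6 \right)},46 \right)}} = \sqrt{-3571 + \sqrt{46^{2} + 16^{2}}} = \sqrt{-3571 + \sqrt{2116 + 256}} = \sqrt{-3571 + \sqrt{2372}} = \sqrt{-3571 + 2 \sqrt{593}}$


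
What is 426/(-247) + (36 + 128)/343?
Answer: -105610/84721 ≈ -1.2466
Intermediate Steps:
426/(-247) + (36 + 128)/343 = 426*(-1/247) + 164*(1/343) = -426/247 + 164/343 = -105610/84721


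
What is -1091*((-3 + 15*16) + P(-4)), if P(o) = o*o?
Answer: -276023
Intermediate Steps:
P(o) = o**2
-1091*((-3 + 15*16) + P(-4)) = -1091*((-3 + 15*16) + (-4)**2) = -1091*((-3 + 240) + 16) = -1091*(237 + 16) = -1091*253 = -276023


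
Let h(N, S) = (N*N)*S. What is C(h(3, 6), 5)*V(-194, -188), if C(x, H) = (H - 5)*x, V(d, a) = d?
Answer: 0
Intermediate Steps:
h(N, S) = S*N² (h(N, S) = N²*S = S*N²)
C(x, H) = x*(-5 + H) (C(x, H) = (-5 + H)*x = x*(-5 + H))
C(h(3, 6), 5)*V(-194, -188) = ((6*3²)*(-5 + 5))*(-194) = ((6*9)*0)*(-194) = (54*0)*(-194) = 0*(-194) = 0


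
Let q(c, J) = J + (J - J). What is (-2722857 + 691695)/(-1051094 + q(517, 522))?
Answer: 1015581/525286 ≈ 1.9334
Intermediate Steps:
q(c, J) = J (q(c, J) = J + 0 = J)
(-2722857 + 691695)/(-1051094 + q(517, 522)) = (-2722857 + 691695)/(-1051094 + 522) = -2031162/(-1050572) = -2031162*(-1/1050572) = 1015581/525286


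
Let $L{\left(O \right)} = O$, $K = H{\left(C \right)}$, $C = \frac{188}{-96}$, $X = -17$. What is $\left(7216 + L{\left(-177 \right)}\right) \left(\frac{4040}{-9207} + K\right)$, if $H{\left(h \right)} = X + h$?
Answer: $- \frac{10056724885}{73656} \approx -1.3654 \cdot 10^{5}$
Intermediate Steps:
$C = - \frac{47}{24}$ ($C = 188 \left(- \frac{1}{96}\right) = - \frac{47}{24} \approx -1.9583$)
$H{\left(h \right)} = -17 + h$
$K = - \frac{455}{24}$ ($K = -17 - \frac{47}{24} = - \frac{455}{24} \approx -18.958$)
$\left(7216 + L{\left(-177 \right)}\right) \left(\frac{4040}{-9207} + K\right) = \left(7216 - 177\right) \left(\frac{4040}{-9207} - \frac{455}{24}\right) = 7039 \left(4040 \left(- \frac{1}{9207}\right) - \frac{455}{24}\right) = 7039 \left(- \frac{4040}{9207} - \frac{455}{24}\right) = 7039 \left(- \frac{1428715}{73656}\right) = - \frac{10056724885}{73656}$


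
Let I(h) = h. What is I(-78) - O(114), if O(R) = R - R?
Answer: -78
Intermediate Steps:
O(R) = 0
I(-78) - O(114) = -78 - 1*0 = -78 + 0 = -78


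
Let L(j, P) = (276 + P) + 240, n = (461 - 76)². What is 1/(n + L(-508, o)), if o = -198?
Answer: 1/148543 ≈ 6.7321e-6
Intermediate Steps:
n = 148225 (n = 385² = 148225)
L(j, P) = 516 + P
1/(n + L(-508, o)) = 1/(148225 + (516 - 198)) = 1/(148225 + 318) = 1/148543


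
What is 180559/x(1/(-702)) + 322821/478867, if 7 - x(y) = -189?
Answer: 86527019569/93857932 ≈ 921.89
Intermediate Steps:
x(y) = 196 (x(y) = 7 - 1*(-189) = 7 + 189 = 196)
180559/x(1/(-702)) + 322821/478867 = 180559/196 + 322821/478867 = 86527019569/93857932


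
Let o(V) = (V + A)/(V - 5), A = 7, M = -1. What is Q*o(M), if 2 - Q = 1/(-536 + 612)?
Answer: -151/76 ≈ -1.9868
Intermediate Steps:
Q = 151/76 (Q = 2 - 1/(-536 + 612) = 2 - 1/76 = 151/76 ≈ 1.9868)
o(V) = (7 + V)/(-5 + V) (o(V) = (V + 7)/(V - 5) = (7 + V)/(-5 + V))
Q*o(M) = 151*((7 - 1)/(-5 - 1))/76 = 151*(6/(-6))/76 = 151*(-⅙*6)/76 = (151/76)*(-1) = -151/76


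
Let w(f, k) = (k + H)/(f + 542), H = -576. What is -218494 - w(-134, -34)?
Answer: -44572471/204 ≈ -2.1849e+5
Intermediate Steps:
w(f, k) = (-576 + k)/(542 + f) (w(f, k) = (k - 576)/(f + 542) = (-576 + k)/(542 + f))
-218494 - w(-134, -34) = -218494 - (-576 - 34)/(542 - 134) = -218494 - (-610)/408 = -218494 - 1*(-305/204) = -218494 + 305/204 = -44572471/204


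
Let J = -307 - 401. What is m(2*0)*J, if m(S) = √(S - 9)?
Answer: -2124*I ≈ -2124.0*I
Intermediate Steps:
J = -708
m(S) = √(-9 + S)
m(2*0)*J = √(-9 + 2*0)*(-708) = √(-9 + 0)*(-708) = √(-9)*(-708) = (3*I)*(-708) = -2124*I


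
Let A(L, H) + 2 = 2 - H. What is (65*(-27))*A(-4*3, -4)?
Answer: -7020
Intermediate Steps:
A(L, H) = -H (A(L, H) = -2 + (2 - H) = -H)
(65*(-27))*A(-4*3, -4) = (65*(-27))*(-1*(-4)) = -1755*4 = -7020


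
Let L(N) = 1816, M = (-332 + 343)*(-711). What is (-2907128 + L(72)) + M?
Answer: -2913133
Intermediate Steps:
M = -7821 (M = 11*(-711) = -7821)
(-2907128 + L(72)) + M = (-2907128 + 1816) - 7821 = -2905312 - 7821 = -2913133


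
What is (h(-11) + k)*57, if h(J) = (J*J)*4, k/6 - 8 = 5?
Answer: 32034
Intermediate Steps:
k = 78 (k = 48 + 6*5 = 48 + 30 = 78)
h(J) = 4*J² (h(J) = J²*4 = 4*J²)
(h(-11) + k)*57 = (4*(-11)² + 78)*57 = (4*121 + 78)*57 = (484 + 78)*57 = 562*57 = 32034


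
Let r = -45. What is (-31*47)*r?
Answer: 65565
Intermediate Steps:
(-31*47)*r = -31*47*(-45) = -1457*(-45) = 65565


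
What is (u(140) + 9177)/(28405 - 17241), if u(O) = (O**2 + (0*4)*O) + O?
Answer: 28917/11164 ≈ 2.5902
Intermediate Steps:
u(O) = O + O**2 (u(O) = (O**2 + 0*O) + O = (O**2 + 0) + O = O**2 + O = O + O**2)
(u(140) + 9177)/(28405 - 17241) = (140*(1 + 140) + 9177)/(28405 - 17241) = (140*141 + 9177)/11164 = (19740 + 9177)*(1/11164) = 28917*(1/11164) = 28917/11164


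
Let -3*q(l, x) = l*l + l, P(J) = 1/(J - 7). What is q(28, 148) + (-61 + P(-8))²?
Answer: 778156/225 ≈ 3458.5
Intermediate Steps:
P(J) = 1/(-7 + J)
q(l, x) = -l/3 - l²/3 (q(l, x) = -(l*l + l)/3 = -(l² + l)/3 = -(l + l²)/3 = -l/3 - l²/3)
q(28, 148) + (-61 + P(-8))² = -⅓*28*(1 + 28) + (-61 + 1/(-7 - 8))² = -⅓*28*29 + (-61 + 1/(-15))² = -812/3 + (-61 - 1/15)² = -812/3 + (-916/15)² = -812/3 + 839056/225 = 778156/225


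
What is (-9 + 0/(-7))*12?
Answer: -108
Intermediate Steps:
(-9 + 0/(-7))*12 = (-9 + 0*(-1/7))*12 = (-9 + 0)*12 = -9*12 = -108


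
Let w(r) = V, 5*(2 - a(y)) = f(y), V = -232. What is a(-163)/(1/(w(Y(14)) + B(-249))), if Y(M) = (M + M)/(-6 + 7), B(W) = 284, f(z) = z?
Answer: 8996/5 ≈ 1799.2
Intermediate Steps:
a(y) = 2 - y/5
Y(M) = 2*M (Y(M) = (2*M)/1 = (2*M)*1 = 2*M)
w(r) = -232
a(-163)/(1/(w(Y(14)) + B(-249))) = (2 - ⅕*(-163))/(1/(-232 + 284)) = (2 + 163/5)/(1/52) = 173/(5*(1/52)) = (173/5)*52 = 8996/5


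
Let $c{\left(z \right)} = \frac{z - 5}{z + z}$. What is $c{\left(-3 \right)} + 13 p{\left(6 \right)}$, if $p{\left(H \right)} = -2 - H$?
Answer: $- \frac{308}{3} \approx -102.67$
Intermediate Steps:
$c{\left(z \right)} = \frac{-5 + z}{2 z}$
$c{\left(-3 \right)} + 13 p{\left(6 \right)} = \frac{-5 - 3}{2 \left(-3\right)} + 13 \left(-2 - 6\right) = \frac{1}{2} \left(- \frac{1}{3}\right) \left(-8\right) + 13 \left(-2 - 6\right) = \frac{4}{3} + 13 \left(-8\right) = \frac{4}{3} - 104 = - \frac{308}{3}$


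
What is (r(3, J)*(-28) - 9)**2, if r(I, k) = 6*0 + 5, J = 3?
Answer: 22201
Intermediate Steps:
r(I, k) = 5 (r(I, k) = 0 + 5 = 5)
(r(3, J)*(-28) - 9)**2 = (5*(-28) - 9)**2 = (-140 - 9)**2 = (-149)**2 = 22201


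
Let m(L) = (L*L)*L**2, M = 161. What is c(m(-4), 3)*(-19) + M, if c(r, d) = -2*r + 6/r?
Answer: 1265735/128 ≈ 9888.6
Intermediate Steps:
m(L) = L**4 (m(L) = L**2*L**2 = L**4)
c(m(-4), 3)*(-19) + M = (-2*(-4)**4 + 6/((-4)**4))*(-19) + 161 = (-2*256 + 6/256)*(-19) + 161 = (-512 + 6*(1/256))*(-19) + 161 = (-512 + 3/128)*(-19) + 161 = -65533/128*(-19) + 161 = 1245127/128 + 161 = 1265735/128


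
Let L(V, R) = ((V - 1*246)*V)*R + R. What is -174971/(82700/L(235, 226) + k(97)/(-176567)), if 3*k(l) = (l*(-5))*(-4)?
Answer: 712170898247964/591305285 ≈ 1.2044e+6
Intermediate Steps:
k(l) = 20*l/3 (k(l) = ((l*(-5))*(-4))/3 = (-5*l*(-4))/3 = (20*l)/3 = 20*l/3)
L(V, R) = R + R*V*(-246 + V) (L(V, R) = ((V - 246)*V)*R + R = ((-246 + V)*V)*R + R = (V*(-246 + V))*R + R = R*V*(-246 + V) + R = R + R*V*(-246 + V))
-174971/(82700/L(235, 226) + k(97)/(-176567)) = -174971/(82700/((226*(1 + 235**2 - 246*235))) + ((20/3)*97)/(-176567)) = -174971/(82700/((226*(1 + 55225 - 57810))) + (1940/3)*(-1/176567)) = -174971/(82700/((226*(-2584))) - 1940/529701) = -174971/(82700/(-583984) - 1940/529701) = -174971/(82700*(-1/583984) - 1940/529701) = -174971/(-20675/145996 - 1940/529701) = -174971/(-591305285/4070222484) = -174971*(-4070222484/591305285) = 712170898247964/591305285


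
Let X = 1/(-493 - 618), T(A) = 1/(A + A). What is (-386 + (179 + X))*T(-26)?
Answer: 114989/28886 ≈ 3.9808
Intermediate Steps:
T(A) = 1/(2*A)
X = -1/1111 (X = 1/(-1111) = -1/1111 ≈ -0.00090009)
(-386 + (179 + X))*T(-26) = (-386 + (179 - 1/1111))*((½)/(-26)) = (-386 + 198868/1111)*((½)*(-1/26)) = -229978/1111*(-1/52) = 114989/28886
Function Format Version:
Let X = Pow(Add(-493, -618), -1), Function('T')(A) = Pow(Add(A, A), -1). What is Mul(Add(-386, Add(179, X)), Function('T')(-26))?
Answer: Rational(114989, 28886) ≈ 3.9808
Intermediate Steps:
Function('T')(A) = Mul(Rational(1, 2), Pow(A, -1)) (Function('T')(A) = Pow(Mul(2, A), -1) = Mul(Rational(1, 2), Pow(A, -1)))
X = Rational(-1, 1111) (X = Pow(-1111, -1) = Rational(-1, 1111) ≈ -0.00090009)
Mul(Add(-386, Add(179, X)), Function('T')(-26)) = Mul(Add(-386, Add(179, Rational(-1, 1111))), Mul(Rational(1, 2), Pow(-26, -1))) = Mul(Add(-386, Rational(198868, 1111)), Mul(Rational(1, 2), Rational(-1, 26))) = Mul(Rational(-229978, 1111), Rational(-1, 52)) = Rational(114989, 28886)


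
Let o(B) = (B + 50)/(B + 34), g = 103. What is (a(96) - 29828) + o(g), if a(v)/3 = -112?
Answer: -4132315/137 ≈ -30163.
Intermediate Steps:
o(B) = (50 + B)/(34 + B)
a(v) = -336 (a(v) = 3*(-112) = -336)
(a(96) - 29828) + o(g) = (-336 - 29828) + (50 + 103)/(34 + 103) = -30164 + 153/137 = -4132315/137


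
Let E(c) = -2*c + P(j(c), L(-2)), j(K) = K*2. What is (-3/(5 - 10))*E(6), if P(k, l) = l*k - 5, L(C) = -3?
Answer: -159/5 ≈ -31.800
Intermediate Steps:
j(K) = 2*K
P(k, l) = -5 + k*l (P(k, l) = k*l - 5 = -5 + k*l)
E(c) = -5 - 8*c (E(c) = -2*c + (-5 + (2*c)*(-3)) = -2*c + (-5 - 6*c) = -5 - 8*c)
(-3/(5 - 10))*E(6) = (-3/(5 - 10))*(-5 - 8*6) = (-3/(-5))*(-5 - 48) = -3*(-⅕)*(-53) = (⅗)*(-53) = -159/5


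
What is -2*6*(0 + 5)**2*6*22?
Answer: -39600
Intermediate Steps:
-2*6*(0 + 5)**2*6*22 = -2*6*5**2*6*22 = -2*6*25*6*22 = -300*6*22 = -2*900*22 = -1800*22 = -39600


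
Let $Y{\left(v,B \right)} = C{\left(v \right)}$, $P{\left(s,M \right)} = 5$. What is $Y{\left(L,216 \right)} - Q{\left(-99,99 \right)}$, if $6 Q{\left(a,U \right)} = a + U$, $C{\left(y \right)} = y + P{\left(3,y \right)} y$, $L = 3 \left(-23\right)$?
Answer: $-414$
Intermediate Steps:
$L = -69$
$C{\left(y \right)} = 6 y$ ($C{\left(y \right)} = y + 5 y = 6 y$)
$Q{\left(a,U \right)} = \frac{U}{6} + \frac{a}{6}$ ($Q{\left(a,U \right)} = \frac{a + U}{6} = \frac{U + a}{6} = \frac{U}{6} + \frac{a}{6}$)
$Y{\left(v,B \right)} = 6 v$
$Y{\left(L,216 \right)} - Q{\left(-99,99 \right)} = 6 \left(-69\right) - \left(\frac{1}{6} \cdot 99 + \frac{1}{6} \left(-99\right)\right) = -414 - \left(\frac{33}{2} - \frac{33}{2}\right) = -414 - 0 = -414 + 0 = -414$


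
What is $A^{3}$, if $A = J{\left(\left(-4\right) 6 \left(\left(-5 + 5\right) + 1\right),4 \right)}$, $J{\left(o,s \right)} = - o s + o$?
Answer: $373248$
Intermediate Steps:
$J{\left(o,s \right)} = o - o s$ ($J{\left(o,s \right)} = - o s + o = o - o s$)
$A = 72$ ($A = \left(-4\right) 6 \left(\left(-5 + 5\right) + 1\right) \left(1 - 4\right) = - 24 \left(0 + 1\right) \left(1 - 4\right) = \left(-24\right) 1 \left(-3\right) = \left(-24\right) \left(-3\right) = 72$)
$A^{3} = 72^{3} = 373248$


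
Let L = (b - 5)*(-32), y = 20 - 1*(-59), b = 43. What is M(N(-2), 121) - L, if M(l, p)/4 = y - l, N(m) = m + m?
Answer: 1548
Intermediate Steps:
y = 79 (y = 20 + 59 = 79)
L = -1216 (L = (43 - 5)*(-32) = 38*(-32) = -1216)
N(m) = 2*m
M(l, p) = 316 - 4*l (M(l, p) = 4*(79 - l) = 316 - 4*l)
M(N(-2), 121) - L = (316 - 8*(-2)) - 1*(-1216) = (316 - 4*(-4)) + 1216 = (316 + 16) + 1216 = 332 + 1216 = 1548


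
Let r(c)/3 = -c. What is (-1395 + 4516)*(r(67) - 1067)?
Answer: -3957428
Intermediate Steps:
r(c) = -3*c (r(c) = 3*(-c) = -3*c)
(-1395 + 4516)*(r(67) - 1067) = (-1395 + 4516)*(-3*67 - 1067) = 3121*(-201 - 1067) = 3121*(-1268) = -3957428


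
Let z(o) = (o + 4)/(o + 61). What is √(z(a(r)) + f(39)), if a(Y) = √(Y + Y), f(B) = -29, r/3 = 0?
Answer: I*√107665/61 ≈ 5.3791*I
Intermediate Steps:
r = 0 (r = 3*0 = 0)
a(Y) = √2*√Y (a(Y) = √(2*Y) = √2*√Y)
z(o) = (4 + o)/(61 + o)
√(z(a(r)) + f(39)) = √((4 + √2*√0)/(61 + √2*√0) - 29) = √((4 + √2*0)/(61 + √2*0) - 29) = √((4 + 0)/(61 + 0) - 29) = √(4/61 - 29) = √(-1765/61) = I*√107665/61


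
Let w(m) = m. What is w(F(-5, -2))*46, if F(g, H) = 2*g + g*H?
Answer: 0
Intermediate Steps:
F(g, H) = 2*g + H*g
w(F(-5, -2))*46 = -5*(2 - 2)*46 = -5*0*46 = 0*46 = 0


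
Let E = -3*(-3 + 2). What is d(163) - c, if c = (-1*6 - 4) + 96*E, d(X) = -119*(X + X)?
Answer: -39072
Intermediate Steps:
E = 3 (E = -3*(-1) = 3)
d(X) = -238*X
c = 278 (c = (-1*6 - 4) + 96*3 = (-6 - 4) + 288 = -10 + 288 = 278)
d(163) - c = -238*163 - 1*278 = -38794 - 278 = -39072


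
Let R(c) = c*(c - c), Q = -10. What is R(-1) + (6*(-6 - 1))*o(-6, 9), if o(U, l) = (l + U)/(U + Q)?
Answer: 63/8 ≈ 7.8750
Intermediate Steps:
R(c) = 0 (R(c) = c*0 = 0)
o(U, l) = (U + l)/(-10 + U) (o(U, l) = (l + U)/(U - 10) = (U + l)/(-10 + U))
R(-1) + (6*(-6 - 1))*o(-6, 9) = 0 + (6*(-6 - 1))*((-6 + 9)/(-10 - 6)) = 0 + (6*(-7))*(3/(-16)) = 0 - (-21)*3/8 = 0 - 42*(-3/16) = 0 + 63/8 = 63/8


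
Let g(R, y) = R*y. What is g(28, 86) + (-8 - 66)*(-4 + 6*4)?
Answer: 928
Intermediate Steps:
g(28, 86) + (-8 - 66)*(-4 + 6*4) = 28*86 + (-8 - 66)*(-4 + 6*4) = 2408 - 74*(-4 + 24) = 2408 - 74*20 = 2408 - 1480 = 928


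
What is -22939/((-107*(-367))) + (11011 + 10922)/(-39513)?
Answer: -589225228/517211999 ≈ -1.1392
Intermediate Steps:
-22939/((-107*(-367))) + (11011 + 10922)/(-39513) = -22939/39269 + 21933*(-1/39513) = -22939*1/39269 - 7311/13171 = -22939/39269 - 7311/13171 = -589225228/517211999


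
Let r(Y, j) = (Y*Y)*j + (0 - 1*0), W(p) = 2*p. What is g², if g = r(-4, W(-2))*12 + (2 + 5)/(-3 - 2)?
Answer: 14799409/25 ≈ 5.9198e+5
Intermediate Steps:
r(Y, j) = j*Y² (r(Y, j) = Y²*j + (0 + 0) = j*Y² + 0 = j*Y²)
g = -3847/5 (g = ((2*(-2))*(-4)²)*12 + (2 + 5)/(-3 - 2) = -4*16*12 + 7/(-5) = -64*12 + 7*(-⅕) = -768 - 7/5 = -3847/5 ≈ -769.40)
g² = (-3847/5)² = 14799409/25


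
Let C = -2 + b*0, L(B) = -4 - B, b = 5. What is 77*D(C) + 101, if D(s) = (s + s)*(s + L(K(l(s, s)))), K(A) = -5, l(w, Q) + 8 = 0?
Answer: 409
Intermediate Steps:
l(w, Q) = -8 (l(w, Q) = -8 + 0 = -8)
C = -2 (C = -2 + 5*0 = -2 + 0 = -2)
D(s) = 2*s*(1 + s) (D(s) = (s + s)*(s + (-4 - 1*(-5))) = (2*s)*(s + (-4 + 5)) = (2*s)*(s + 1) = (2*s)*(1 + s) = 2*s*(1 + s))
77*D(C) + 101 = 77*(2*(-2)*(1 - 2)) + 101 = 77*(2*(-2)*(-1)) + 101 = 77*4 + 101 = 308 + 101 = 409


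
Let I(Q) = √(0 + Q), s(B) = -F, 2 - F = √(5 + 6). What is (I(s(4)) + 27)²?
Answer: (27 + √(-2 + √11))² ≈ 792.28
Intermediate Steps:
F = 2 - √11 (F = 2 - √(5 + 6) = 2 - √11 ≈ -1.3166)
s(B) = -2 + √11 (s(B) = -(2 - √11) = -2 + √11)
I(Q) = √Q
(I(s(4)) + 27)² = (√(-2 + √11) + 27)² = (27 + √(-2 + √11))²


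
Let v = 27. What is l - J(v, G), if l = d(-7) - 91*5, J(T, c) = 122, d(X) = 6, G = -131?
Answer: -571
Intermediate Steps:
l = -449 (l = 6 - 91*5 = 6 - 455 = -449)
l - J(v, G) = -449 - 1*122 = -449 - 122 = -571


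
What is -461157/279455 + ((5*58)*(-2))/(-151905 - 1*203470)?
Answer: -6548863399/3972452825 ≈ -1.6486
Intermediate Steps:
-461157/279455 + ((5*58)*(-2))/(-151905 - 1*203470) = -461157*1/279455 + (290*(-2))/(-151905 - 203470) = -461157/279455 - 580/(-355375) = -461157/279455 - 580*(-1/355375) = -461157/279455 + 116/71075 = -6548863399/3972452825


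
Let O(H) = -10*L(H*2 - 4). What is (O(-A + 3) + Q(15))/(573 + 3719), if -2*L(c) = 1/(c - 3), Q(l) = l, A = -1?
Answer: 5/1073 ≈ 0.0046598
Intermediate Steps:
L(c) = -1/(2*(-3 + c)) (L(c) = -1/(2*(c - 3)) = -1/(2*(-3 + c)))
O(H) = 10/(-14 + 4*H) (O(H) = -(-10)/(-6 + 2*(H*2 - 4)) = -(-10)/(-6 + 2*(2*H - 4)) = -(-10)/(-6 + 2*(-4 + 2*H)) = -(-10)/(-6 + (-8 + 4*H)) = -(-10)/(-14 + 4*H) = 10/(-14 + 4*H))
(O(-A + 3) + Q(15))/(573 + 3719) = (5/(-7 + 2*(-1*(-1) + 3)) + 15)/(573 + 3719) = (5/(-7 + 2*(1 + 3)) + 15)/4292 = (5/(-7 + 2*4) + 15)*(1/4292) = (5/(-7 + 8) + 15)*(1/4292) = (5/1 + 15)*(1/4292) = (5*1 + 15)*(1/4292) = (5 + 15)*(1/4292) = 20*(1/4292) = 5/1073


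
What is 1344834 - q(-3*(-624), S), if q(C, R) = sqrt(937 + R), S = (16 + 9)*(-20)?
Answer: 1344834 - sqrt(437) ≈ 1.3448e+6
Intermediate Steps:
S = -500 (S = 25*(-20) = -500)
1344834 - q(-3*(-624), S) = 1344834 - sqrt(937 - 500) = 1344834 - sqrt(437)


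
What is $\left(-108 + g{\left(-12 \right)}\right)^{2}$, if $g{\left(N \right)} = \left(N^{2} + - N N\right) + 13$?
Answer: $9025$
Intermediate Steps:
$g{\left(N \right)} = 13$ ($g{\left(N \right)} = \left(N^{2} - N^{2}\right) + 13 = 0 + 13 = 13$)
$\left(-108 + g{\left(-12 \right)}\right)^{2} = \left(-108 + 13\right)^{2} = \left(-95\right)^{2} = 9025$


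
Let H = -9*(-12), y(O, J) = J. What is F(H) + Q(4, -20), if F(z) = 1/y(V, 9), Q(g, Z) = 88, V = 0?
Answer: 793/9 ≈ 88.111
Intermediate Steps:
H = 108
F(z) = 1/9
F(H) + Q(4, -20) = 1/9 + 88 = 793/9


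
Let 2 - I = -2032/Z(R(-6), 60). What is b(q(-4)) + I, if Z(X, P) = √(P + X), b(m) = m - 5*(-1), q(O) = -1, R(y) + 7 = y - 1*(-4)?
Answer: 6 + 2032*√51/51 ≈ 290.54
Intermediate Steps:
R(y) = -3 + y (R(y) = -7 + (y - 1*(-4)) = -7 + (y + 4) = -7 + (4 + y) = -3 + y)
b(m) = 5 + m (b(m) = m + 5 = 5 + m)
I = 2 + 2032*√51/51 (I = 2 - (-2032)/(√(60 + (-3 - 6))) = 2 - (-2032)/(√(60 - 9)) = 2 - (-2032)/(√51) = 2 - (-2032)*√51/51 = 2 + 2032*√51/51 ≈ 286.54)
b(q(-4)) + I = (5 - 1) + (2 + 2032*√51/51) = 4 + (2 + 2032*√51/51) = 6 + 2032*√51/51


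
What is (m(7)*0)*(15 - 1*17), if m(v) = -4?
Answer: 0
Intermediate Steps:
(m(7)*0)*(15 - 1*17) = (-4*0)*(15 - 1*17) = 0*(15 - 17) = 0*(-2) = 0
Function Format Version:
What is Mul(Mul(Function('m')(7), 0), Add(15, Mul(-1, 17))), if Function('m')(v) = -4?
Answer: 0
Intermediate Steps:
Mul(Mul(Function('m')(7), 0), Add(15, Mul(-1, 17))) = Mul(Mul(-4, 0), Add(15, Mul(-1, 17))) = Mul(0, Add(15, -17)) = Mul(0, -2) = 0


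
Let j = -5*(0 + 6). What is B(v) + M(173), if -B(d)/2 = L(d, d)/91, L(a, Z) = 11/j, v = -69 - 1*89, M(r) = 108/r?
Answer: 149323/236145 ≈ 0.63234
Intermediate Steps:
j = -30 (j = -5*6 = -30)
v = -158 (v = -69 - 89 = -158)
L(a, Z) = -11/30 (L(a, Z) = 11/(-30) = 11*(-1/30) = -11/30)
B(d) = 11/1365 (B(d) = -(-11)/(15*91) = -2*(-11/2730) = 11/1365)
B(v) + M(173) = 11/1365 + 108/173 = 149323/236145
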